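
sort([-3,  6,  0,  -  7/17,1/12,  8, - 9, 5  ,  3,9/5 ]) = [ - 9 ,-3 , - 7/17,0,1/12,9/5, 3,5, 6,8 ]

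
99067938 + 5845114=104913052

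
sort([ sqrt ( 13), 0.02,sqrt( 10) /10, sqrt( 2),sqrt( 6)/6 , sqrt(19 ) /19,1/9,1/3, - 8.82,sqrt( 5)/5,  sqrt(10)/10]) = [ - 8.82,0.02, 1/9, sqrt(19)/19, sqrt(10)/10,sqrt( 10 ) /10, 1/3,sqrt(6)/6,sqrt(5)/5,sqrt(2),sqrt( 13) ]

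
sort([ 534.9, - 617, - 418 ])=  [ - 617 , - 418,534.9 ] 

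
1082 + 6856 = 7938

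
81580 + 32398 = 113978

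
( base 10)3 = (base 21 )3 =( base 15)3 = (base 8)3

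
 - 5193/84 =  - 1731/28 = - 61.82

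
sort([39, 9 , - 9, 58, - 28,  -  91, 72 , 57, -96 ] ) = [ - 96, - 91, - 28,- 9,9, 39, 57, 58,72 ] 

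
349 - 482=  -133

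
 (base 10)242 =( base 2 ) 11110010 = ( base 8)362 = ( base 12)182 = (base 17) e4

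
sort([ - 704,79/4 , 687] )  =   [-704 , 79/4,687 ]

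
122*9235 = 1126670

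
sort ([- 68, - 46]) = [ - 68,-46]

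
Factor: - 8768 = -2^6*137^1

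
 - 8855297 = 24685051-33540348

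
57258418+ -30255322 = 27003096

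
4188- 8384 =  - 4196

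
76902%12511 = 1836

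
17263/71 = 17263/71 = 243.14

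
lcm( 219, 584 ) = 1752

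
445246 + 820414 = 1265660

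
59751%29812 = 127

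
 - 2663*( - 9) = 23967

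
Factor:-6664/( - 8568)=7/9= 3^(-2)*7^1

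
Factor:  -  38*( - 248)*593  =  2^4* 19^1*31^1*593^1 = 5588432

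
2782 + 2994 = 5776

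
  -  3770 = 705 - 4475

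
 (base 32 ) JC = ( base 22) 164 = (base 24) 11k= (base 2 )1001101100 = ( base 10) 620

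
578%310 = 268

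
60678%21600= 17478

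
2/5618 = 1/2809  =  0.00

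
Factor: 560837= 560837^1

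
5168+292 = 5460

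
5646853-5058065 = 588788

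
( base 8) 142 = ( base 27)3H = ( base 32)32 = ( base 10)98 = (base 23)46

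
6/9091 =6/9091 = 0.00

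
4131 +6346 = 10477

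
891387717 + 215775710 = 1107163427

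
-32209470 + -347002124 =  - 379211594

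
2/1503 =2/1503 = 0.00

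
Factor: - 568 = - 2^3*71^1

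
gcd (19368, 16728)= 24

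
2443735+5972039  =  8415774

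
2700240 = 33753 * 80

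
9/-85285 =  - 9/85285=- 0.00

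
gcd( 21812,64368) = 4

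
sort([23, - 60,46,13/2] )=[ - 60,13/2,23, 46]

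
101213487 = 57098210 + 44115277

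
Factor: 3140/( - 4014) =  - 2^1*3^( - 2)*5^1*157^1 * 223^( - 1) =- 1570/2007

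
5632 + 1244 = 6876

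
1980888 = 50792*39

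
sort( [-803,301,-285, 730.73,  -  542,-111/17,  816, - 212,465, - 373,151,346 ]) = [-803, - 542,-373,-285,-212, - 111/17,151,  301,346,465, 730.73 , 816]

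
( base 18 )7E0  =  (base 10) 2520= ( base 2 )100111011000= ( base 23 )4HD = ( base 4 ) 213120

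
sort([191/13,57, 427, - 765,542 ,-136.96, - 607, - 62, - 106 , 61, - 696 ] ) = [ - 765, - 696, - 607, - 136.96,-106, - 62,191/13, 57 , 61,427, 542]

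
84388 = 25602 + 58786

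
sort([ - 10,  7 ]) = [  -  10,7]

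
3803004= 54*70426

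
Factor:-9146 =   -  2^1*17^1*269^1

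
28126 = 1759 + 26367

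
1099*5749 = 6318151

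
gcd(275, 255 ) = 5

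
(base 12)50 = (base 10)60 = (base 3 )2020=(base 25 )2a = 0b111100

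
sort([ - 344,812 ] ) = [ - 344, 812 ]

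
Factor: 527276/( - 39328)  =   - 131819/9832 =- 2^( - 3 )*193^1*683^1*1229^( - 1) 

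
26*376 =9776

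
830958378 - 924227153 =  - 93268775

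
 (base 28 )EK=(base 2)110011100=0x19c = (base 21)JD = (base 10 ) 412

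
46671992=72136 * 647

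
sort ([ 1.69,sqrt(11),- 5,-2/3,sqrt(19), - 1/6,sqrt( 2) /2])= [ - 5, - 2/3, - 1/6,sqrt(2 ) /2,1.69,sqrt (11 ),sqrt(19)]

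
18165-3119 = 15046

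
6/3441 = 2/1147=0.00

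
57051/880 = 64+731/880 = 64.83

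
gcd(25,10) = 5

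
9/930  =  3/310  =  0.01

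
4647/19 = 4647/19=   244.58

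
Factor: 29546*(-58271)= - 1721674966 = -2^1*11^1*17^1*79^1*58271^1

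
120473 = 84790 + 35683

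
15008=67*224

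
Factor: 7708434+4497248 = 12205682 = 2^1 * 223^1*27367^1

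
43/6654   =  43/6654 = 0.01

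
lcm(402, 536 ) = 1608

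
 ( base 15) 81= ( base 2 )1111001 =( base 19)67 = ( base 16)79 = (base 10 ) 121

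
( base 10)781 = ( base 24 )18D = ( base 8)1415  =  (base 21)1G4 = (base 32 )od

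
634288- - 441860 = 1076148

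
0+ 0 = 0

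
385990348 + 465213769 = 851204117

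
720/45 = 16 = 16.00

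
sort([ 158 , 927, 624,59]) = [59,158, 624,927]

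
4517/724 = 4517/724 = 6.24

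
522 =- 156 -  - 678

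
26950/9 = 2994 + 4/9 = 2994.44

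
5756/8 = 1439/2 = 719.50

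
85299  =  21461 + 63838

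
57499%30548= 26951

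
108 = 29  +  79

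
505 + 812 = 1317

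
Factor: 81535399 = 11^1*7412309^1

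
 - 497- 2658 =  - 3155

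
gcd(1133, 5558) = 1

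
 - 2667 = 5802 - 8469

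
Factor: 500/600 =5/6 = 2^(-1) * 3^( - 1)*5^1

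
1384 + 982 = 2366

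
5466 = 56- - 5410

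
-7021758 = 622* (  -  11289 ) 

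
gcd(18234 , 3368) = 2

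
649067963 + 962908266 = 1611976229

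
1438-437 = 1001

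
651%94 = 87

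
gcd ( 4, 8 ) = 4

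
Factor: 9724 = 2^2*11^1 * 13^1*17^1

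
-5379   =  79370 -84749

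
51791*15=776865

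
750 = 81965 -81215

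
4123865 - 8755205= - 4631340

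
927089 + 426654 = 1353743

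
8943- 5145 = 3798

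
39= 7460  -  7421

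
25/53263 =25/53263=   0.00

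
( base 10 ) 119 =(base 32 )3N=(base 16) 77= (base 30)3T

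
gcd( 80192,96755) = 1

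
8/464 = 1/58 = 0.02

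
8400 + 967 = 9367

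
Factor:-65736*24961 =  - 1640836296  =  -  2^3* 3^2*11^1*83^1*109^1*229^1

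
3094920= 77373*40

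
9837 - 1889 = 7948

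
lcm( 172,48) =2064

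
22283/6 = 3713 + 5/6= 3713.83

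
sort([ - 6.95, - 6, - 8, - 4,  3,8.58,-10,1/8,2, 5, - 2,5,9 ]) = [ - 10, - 8, - 6.95,-6  , - 4 , - 2, 1/8,2, 3,5,5, 8.58, 9 ]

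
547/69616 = 547/69616  =  0.01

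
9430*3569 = 33655670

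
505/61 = 8 + 17/61= 8.28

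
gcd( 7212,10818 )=3606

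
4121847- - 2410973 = 6532820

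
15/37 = 15/37 = 0.41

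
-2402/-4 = 600 + 1/2 = 600.50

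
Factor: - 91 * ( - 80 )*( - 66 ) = -2^5*3^1 * 5^1 * 7^1*11^1*13^1= - 480480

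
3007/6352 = 3007/6352 = 0.47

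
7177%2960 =1257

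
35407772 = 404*87643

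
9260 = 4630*2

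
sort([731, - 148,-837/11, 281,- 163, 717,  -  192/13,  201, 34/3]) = [-163, - 148, - 837/11,- 192/13, 34/3,201, 281, 717 , 731 ] 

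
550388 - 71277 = 479111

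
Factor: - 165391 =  - 165391^1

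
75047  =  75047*1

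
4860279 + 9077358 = 13937637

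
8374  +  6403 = 14777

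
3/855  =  1/285= 0.00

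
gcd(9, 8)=1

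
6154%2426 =1302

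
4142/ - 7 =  - 4142/7 = - 591.71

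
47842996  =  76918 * 622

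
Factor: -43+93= 2^1*5^2= 50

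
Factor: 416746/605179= 418/607 =2^1 * 11^1*19^1 * 607^ ( -1)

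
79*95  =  7505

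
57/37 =1 + 20/37  =  1.54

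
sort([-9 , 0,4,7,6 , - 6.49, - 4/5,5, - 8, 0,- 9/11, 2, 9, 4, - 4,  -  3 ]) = [  -  9,-8, - 6.49 , - 4,  -  3, - 9/11,- 4/5,0,0,  2 , 4,4,5,6,  7, 9]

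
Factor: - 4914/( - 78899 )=2^1*3^3*7^1*13^1*257^( - 1) * 307^( - 1 )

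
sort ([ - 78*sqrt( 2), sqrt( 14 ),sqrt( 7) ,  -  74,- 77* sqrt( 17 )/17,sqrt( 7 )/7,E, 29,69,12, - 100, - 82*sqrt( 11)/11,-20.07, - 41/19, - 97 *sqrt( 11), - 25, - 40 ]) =[ - 97 * sqrt(11), -78*sqrt(2), - 100,  -  74, - 40, - 25,-82*sqrt(11 )/11,-20.07, - 77*sqrt( 17 ) /17, - 41/19 , sqrt( 7) /7,sqrt( 7)  ,  E,sqrt ( 14 ),12,29,69 ] 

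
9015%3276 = 2463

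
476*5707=2716532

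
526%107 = 98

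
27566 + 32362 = 59928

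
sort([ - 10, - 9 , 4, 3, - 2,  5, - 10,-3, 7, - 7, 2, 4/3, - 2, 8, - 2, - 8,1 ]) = [ - 10,  -  10,-9, - 8,-7, - 3, - 2, - 2,-2, 1, 4/3, 2,3,4,  5, 7, 8 ]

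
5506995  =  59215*93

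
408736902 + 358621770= 767358672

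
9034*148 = 1337032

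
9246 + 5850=15096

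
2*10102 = 20204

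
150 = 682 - 532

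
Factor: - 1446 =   -  2^1*3^1*241^1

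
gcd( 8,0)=8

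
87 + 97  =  184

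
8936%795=191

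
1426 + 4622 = 6048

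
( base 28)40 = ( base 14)80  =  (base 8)160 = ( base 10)112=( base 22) 52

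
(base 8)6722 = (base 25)5gd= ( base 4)313102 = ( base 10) 3538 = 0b110111010010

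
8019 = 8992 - 973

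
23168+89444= 112612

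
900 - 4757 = - 3857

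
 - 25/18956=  - 1 + 18931/18956  =  - 0.00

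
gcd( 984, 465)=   3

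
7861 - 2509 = 5352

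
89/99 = 89/99 = 0.90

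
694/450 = 1 + 122/225=1.54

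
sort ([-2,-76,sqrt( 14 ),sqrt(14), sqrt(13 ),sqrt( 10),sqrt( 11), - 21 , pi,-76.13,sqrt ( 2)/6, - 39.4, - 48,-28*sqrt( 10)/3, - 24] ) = [ - 76.13,-76 , - 48,-39.4, - 28*sqrt (10)/3, - 24, - 21, - 2, sqrt(2)/6,pi,sqrt (10 ),sqrt( 11 ),sqrt(13 ),sqrt(14) , sqrt (14)] 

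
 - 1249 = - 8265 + 7016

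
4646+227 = 4873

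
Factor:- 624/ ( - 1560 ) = 2^1*5^( - 1) = 2/5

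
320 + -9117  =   - 8797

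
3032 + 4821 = 7853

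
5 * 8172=40860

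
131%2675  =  131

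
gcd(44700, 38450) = 50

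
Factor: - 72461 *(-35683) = 17^1*2099^1*72461^1= 2585625863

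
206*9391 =1934546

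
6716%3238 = 240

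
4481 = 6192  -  1711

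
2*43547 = 87094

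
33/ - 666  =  - 1+ 211/222 = - 0.05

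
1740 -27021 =  -  25281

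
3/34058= 3/34058 = 0.00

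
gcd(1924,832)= 52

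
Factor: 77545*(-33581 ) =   -  5^1*13^1*1193^1*33581^1= - 2604038645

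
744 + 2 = 746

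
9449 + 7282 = 16731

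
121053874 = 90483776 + 30570098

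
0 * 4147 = 0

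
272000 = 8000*34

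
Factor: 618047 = 31^1*19937^1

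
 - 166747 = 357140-523887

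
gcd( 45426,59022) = 6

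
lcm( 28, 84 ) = 84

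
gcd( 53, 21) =1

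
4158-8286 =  - 4128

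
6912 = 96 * 72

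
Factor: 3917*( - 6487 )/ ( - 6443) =13^1*17^( - 1 )*379^( - 1 )*499^1*3917^1 = 25409579/6443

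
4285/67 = 63+64/67 = 63.96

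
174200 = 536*325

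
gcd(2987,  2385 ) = 1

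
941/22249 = 941/22249 = 0.04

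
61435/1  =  61435  =  61435.00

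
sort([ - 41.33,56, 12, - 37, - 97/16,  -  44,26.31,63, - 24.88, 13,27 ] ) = [ -44,-41.33,  -  37, - 24.88, - 97/16, 12,13,26.31 , 27,  56,63 ] 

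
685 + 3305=3990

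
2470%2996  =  2470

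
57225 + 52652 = 109877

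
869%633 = 236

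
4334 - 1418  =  2916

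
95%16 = 15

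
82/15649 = 82/15649 = 0.01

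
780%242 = 54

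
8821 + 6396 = 15217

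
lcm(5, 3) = 15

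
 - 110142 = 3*( - 36714 ) 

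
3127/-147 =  - 22 + 107/147  =  -21.27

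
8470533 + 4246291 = 12716824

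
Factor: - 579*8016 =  - 4641264=   -2^4*3^2*167^1*193^1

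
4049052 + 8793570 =12842622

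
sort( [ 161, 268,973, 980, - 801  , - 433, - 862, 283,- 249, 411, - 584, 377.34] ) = [-862,-801,  -  584, - 433, - 249, 161, 268,283,377.34 , 411, 973, 980]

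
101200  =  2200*46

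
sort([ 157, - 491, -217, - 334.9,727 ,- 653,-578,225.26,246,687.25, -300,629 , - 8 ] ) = [ - 653, - 578 , - 491,-334.9,-300, - 217,-8,157, 225.26 , 246,629, 687.25,727] 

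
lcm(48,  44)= 528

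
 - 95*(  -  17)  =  1615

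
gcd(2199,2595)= 3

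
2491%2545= 2491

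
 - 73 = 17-90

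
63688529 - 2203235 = 61485294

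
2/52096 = 1/26048 = 0.00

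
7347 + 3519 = 10866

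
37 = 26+11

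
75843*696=52786728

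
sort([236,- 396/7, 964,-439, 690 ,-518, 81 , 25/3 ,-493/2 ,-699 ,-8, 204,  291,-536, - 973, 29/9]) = [-973,-699, - 536, - 518,-439, - 493/2, - 396/7, - 8, 29/9, 25/3, 81,204,236,291 , 690 , 964]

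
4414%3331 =1083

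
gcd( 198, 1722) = 6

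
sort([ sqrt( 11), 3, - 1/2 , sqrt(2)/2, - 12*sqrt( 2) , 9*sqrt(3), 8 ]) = [-12*sqrt(2),-1/2,sqrt( 2)/2,3,sqrt( 11),8 , 9*sqrt(3) ] 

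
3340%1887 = 1453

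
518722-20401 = 498321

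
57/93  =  19/31 = 0.61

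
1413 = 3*471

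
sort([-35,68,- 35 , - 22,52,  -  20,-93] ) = [  -  93 ,-35,-35, - 22 ,  -  20,52 , 68] 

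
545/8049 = 545/8049 = 0.07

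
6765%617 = 595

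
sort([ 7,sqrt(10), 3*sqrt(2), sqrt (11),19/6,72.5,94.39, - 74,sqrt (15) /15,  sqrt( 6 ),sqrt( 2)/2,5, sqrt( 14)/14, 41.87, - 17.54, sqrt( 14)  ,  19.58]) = [-74,- 17.54,sqrt( 15 )/15,sqrt( 14) /14,sqrt( 2) /2, sqrt( 6), sqrt( 10),19/6,  sqrt( 11), sqrt( 14) , 3*sqrt(2 ),5,7,19.58, 41.87 , 72.5, 94.39 ]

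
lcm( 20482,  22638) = 430122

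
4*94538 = 378152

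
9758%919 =568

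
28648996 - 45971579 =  - 17322583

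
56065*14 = 784910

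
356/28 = 12 + 5/7  =  12.71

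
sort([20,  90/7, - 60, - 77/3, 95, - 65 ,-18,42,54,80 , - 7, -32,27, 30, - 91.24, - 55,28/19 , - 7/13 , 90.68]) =[ - 91.24 , - 65, - 60, - 55,-32, - 77/3, - 18,-7 , - 7/13, 28/19,90/7, 20, 27, 30,42,54, 80,90.68 , 95]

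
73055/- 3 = - 73055/3 = -24351.67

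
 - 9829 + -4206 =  - 14035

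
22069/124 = 177+121/124 = 177.98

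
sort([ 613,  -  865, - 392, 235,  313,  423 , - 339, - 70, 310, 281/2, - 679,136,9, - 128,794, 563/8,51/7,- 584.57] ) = [-865, - 679, - 584.57,-392, - 339,-128, - 70, 51/7,9  ,  563/8, 136,281/2,235, 310,313,  423,613,794 ] 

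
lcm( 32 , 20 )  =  160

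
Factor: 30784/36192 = 74/87  =  2^1*3^(  -  1)*29^( -1)*37^1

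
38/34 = 19/17 = 1.12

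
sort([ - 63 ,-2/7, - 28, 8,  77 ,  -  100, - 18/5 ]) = [ - 100, - 63 ,  -  28,-18/5 , - 2/7, 8,77]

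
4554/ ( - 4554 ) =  -1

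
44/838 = 22/419 = 0.05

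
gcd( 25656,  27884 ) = 4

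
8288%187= 60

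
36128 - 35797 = 331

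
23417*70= 1639190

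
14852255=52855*281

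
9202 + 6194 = 15396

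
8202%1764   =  1146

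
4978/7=4978/7 = 711.14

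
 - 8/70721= - 1 + 70713/70721 = - 0.00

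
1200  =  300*4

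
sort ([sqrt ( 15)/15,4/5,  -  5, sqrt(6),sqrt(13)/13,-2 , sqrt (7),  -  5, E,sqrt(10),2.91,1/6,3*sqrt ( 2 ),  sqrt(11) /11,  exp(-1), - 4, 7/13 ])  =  [-5,-5,-4,-2,1/6 , sqrt( 15) /15,sqrt( 13)/13,  sqrt( 11)/11, exp ( - 1 )  ,  7/13,4/5,sqrt ( 6),sqrt ( 7), E,  2.91, sqrt(10) , 3*sqrt(2)] 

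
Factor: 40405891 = 67^1*283^1*2131^1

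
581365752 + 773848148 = 1355213900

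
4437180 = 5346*830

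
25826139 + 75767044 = 101593183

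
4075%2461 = 1614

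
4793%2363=67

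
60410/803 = 60410/803 = 75.23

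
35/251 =35/251 = 0.14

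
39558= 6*6593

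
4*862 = 3448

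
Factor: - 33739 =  - 33739^1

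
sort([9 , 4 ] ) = [ 4, 9 ]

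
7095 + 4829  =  11924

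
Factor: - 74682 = - 2^1*3^4* 461^1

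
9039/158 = 57  +  33/158 = 57.21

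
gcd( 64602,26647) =1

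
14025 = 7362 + 6663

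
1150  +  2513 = 3663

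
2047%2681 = 2047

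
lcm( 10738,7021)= 182546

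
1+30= 31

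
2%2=0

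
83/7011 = 83/7011 = 0.01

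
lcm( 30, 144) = 720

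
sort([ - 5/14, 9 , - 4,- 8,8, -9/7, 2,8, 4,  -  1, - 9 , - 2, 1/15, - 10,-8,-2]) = [ - 10, - 9, - 8,-8,- 4, - 2, - 2, - 9/7 ,- 1 ,-5/14, 1/15,2, 4, 8,8, 9]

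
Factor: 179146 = 2^1*11^1*17^1*479^1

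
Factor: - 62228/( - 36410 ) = 94/55  =  2^1*5^ ( - 1 )*11^ (-1 )*47^1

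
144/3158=72/1579=0.05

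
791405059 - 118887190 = 672517869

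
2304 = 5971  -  3667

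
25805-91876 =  - 66071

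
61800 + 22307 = 84107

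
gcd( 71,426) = 71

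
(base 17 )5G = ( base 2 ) 1100101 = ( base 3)10202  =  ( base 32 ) 35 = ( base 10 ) 101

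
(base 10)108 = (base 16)6c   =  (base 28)3o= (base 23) 4G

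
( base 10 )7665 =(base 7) 31230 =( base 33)719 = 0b1110111110001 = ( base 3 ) 101111220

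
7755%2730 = 2295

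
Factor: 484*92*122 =5432416 = 2^5*11^2*23^1*61^1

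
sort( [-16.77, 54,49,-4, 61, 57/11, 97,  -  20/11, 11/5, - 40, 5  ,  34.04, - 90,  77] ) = [  -  90, - 40,- 16.77, - 4, - 20/11, 11/5, 5,  57/11, 34.04, 49 , 54,61 , 77 , 97]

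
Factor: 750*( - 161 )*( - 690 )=2^2*3^2*5^4 * 7^1*23^2 =83317500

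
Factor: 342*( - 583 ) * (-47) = 2^1*3^2 * 11^1*19^1*47^1 *53^1 = 9371142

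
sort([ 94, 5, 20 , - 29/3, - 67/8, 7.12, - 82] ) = [ - 82, - 29/3, - 67/8, 5, 7.12, 20, 94] 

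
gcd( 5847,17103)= 3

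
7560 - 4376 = 3184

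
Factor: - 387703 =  - 47^1 *73^1*113^1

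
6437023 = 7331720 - 894697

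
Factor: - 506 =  -2^1*11^1*23^1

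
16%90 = 16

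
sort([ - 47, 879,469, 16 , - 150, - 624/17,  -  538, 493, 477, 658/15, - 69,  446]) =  [ - 538,-150 ,-69,-47 , - 624/17, 16,658/15, 446,469, 477,493, 879] 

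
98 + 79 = 177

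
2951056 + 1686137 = 4637193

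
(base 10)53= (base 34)1J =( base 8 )65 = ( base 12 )45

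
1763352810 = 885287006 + 878065804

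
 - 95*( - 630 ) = 59850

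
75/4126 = 75/4126 = 0.02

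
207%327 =207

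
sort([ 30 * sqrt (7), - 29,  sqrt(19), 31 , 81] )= [ - 29,  sqrt( 19), 31,30 *sqrt(7)  ,  81]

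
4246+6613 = 10859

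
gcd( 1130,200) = 10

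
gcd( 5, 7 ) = 1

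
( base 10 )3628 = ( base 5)104003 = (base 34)34O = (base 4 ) 320230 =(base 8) 7054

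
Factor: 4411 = 11^1 * 401^1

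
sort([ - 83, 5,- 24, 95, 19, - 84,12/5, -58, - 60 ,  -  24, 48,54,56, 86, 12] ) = [ - 84 , -83, - 60, - 58, - 24,  -  24,12/5, 5, 12,19, 48, 54 , 56,  86,  95] 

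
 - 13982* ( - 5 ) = 69910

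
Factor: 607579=7^1*29^1 * 41^1*73^1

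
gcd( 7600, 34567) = 1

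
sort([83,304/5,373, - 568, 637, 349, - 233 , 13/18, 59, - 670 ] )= [- 670, - 568, - 233, 13/18,  59 , 304/5,  83, 349,373, 637 ] 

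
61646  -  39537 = 22109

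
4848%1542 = 222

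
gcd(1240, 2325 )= 155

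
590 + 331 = 921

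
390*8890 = 3467100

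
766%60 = 46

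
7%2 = 1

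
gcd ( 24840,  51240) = 120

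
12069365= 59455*203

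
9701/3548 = 2+2605/3548   =  2.73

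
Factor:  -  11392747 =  - 67^1*97^1*1753^1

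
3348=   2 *1674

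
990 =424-  -  566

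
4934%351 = 20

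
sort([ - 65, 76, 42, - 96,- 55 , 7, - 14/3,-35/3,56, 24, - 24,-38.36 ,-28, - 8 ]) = [ - 96, - 65,-55,-38.36, - 28,  -  24, - 35/3,-8,  -  14/3, 7,  24, 42, 56, 76]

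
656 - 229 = 427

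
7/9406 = 7/9406 = 0.00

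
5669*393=2227917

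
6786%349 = 155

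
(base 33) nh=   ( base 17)2bb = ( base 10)776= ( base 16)308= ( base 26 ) 13M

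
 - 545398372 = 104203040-649601412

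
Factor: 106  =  2^1*53^1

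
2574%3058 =2574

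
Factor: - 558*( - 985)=2^1*3^2*5^1*31^1*197^1= 549630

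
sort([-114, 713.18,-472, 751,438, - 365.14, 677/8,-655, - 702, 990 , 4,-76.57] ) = [-702, - 655 , - 472, - 365.14 , - 114, - 76.57, 4 , 677/8,438, 713.18  ,  751, 990] 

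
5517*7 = 38619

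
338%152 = 34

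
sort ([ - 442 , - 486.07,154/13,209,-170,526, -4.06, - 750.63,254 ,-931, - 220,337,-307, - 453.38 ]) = [ - 931, - 750.63,-486.07,  -  453.38,  -  442, -307, - 220, - 170,  -  4.06,154/13,209,254,337,  526 ] 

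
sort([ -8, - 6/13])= [  -  8,  -  6/13]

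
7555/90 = 1511/18 = 83.94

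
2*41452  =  82904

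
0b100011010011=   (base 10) 2259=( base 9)3080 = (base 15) A09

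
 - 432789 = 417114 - 849903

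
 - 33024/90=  - 5504/15=- 366.93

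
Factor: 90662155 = 5^1*18132431^1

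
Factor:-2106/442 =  - 81/17 = -3^4*17^(-1)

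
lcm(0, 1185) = 0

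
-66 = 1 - 67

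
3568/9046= 1784/4523 = 0.39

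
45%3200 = 45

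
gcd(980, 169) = 1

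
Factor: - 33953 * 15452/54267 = - 2^2*3^ ( - 1)*19^1*1787^1 * 3863^1*18089^( - 1) = - 524641756/54267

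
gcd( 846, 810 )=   18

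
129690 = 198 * 655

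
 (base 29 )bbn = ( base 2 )10010101111001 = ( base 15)2C98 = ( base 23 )i32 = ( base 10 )9593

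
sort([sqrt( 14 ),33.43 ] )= [ sqrt( 14), 33.43 ] 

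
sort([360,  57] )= [57,360 ] 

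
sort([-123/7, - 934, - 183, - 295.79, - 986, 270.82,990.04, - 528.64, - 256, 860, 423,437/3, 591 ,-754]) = [ - 986, - 934,- 754, - 528.64, - 295.79, - 256, - 183, - 123/7 , 437/3,  270.82, 423,591, 860, 990.04] 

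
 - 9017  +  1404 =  - 7613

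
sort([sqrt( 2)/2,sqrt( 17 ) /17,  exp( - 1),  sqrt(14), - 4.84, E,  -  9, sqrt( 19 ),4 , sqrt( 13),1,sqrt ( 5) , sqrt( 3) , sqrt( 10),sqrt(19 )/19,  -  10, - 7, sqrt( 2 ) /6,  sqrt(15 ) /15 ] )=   [-10, - 9, - 7, - 4.84, sqrt( 19) /19,sqrt( 2 ) /6,sqrt (17)/17 , sqrt(15 )/15,exp( - 1 ),sqrt( 2)/2 , 1,sqrt(3), sqrt( 5),E,sqrt(10),sqrt(13) , sqrt(14),4,sqrt( 19) ]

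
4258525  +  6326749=10585274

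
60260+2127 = 62387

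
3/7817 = 3/7817 = 0.00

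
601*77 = 46277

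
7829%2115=1484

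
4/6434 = 2/3217 = 0.00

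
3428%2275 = 1153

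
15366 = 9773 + 5593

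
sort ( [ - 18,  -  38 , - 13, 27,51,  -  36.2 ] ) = [ - 38, - 36.2 , - 18, - 13,27 , 51] 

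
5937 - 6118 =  - 181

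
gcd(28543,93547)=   1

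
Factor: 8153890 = 2^1*5^1*815389^1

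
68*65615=4461820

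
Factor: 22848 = 2^6 * 3^1 * 7^1*17^1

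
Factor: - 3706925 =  - 5^2*29^1*5113^1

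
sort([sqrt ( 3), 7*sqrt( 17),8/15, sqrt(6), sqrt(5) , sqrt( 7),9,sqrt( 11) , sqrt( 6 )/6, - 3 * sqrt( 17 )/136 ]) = [ - 3*sqrt( 17) /136,sqrt( 6)/6,8/15, sqrt( 3) , sqrt( 5),sqrt(6),sqrt( 7 ), sqrt ( 11 ),9,7*sqrt(17 )]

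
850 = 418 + 432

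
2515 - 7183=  - 4668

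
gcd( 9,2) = 1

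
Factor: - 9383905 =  - 5^1 * 1876781^1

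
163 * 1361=221843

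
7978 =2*3989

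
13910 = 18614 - 4704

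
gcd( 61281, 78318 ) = 9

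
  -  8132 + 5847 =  -2285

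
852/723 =284/241 = 1.18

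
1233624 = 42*29372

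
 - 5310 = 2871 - 8181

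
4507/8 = 4507/8  =  563.38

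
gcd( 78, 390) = 78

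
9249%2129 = 733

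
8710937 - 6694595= 2016342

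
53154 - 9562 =43592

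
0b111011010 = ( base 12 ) 336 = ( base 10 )474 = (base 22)LC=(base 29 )GA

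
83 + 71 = 154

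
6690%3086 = 518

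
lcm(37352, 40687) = 2278472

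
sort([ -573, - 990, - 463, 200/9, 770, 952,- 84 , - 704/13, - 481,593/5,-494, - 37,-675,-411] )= [-990, - 675, - 573, - 494, - 481 , - 463, - 411, - 84,- 704/13,- 37,  200/9, 593/5, 770, 952]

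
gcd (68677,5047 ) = 7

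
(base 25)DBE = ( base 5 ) 232124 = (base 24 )EEE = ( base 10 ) 8414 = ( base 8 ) 20336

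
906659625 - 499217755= 407441870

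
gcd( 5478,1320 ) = 66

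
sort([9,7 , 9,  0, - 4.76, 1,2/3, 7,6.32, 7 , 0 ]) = [ -4.76, 0,0,2/3,1,6.32 , 7,7,7,9, 9] 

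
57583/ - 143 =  - 403 + 46/143 =- 402.68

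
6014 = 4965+1049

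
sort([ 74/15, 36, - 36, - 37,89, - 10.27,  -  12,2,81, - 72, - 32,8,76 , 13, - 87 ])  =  [ - 87, - 72, - 37, - 36 ,-32,-12, - 10.27,  2,74/15, 8, 13,36,76,81,89]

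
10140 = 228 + 9912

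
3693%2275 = 1418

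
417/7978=417/7978 = 0.05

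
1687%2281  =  1687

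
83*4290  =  356070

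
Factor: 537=3^1*179^1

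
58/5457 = 58/5457 = 0.01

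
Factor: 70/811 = 2^1*5^1 *7^1*811^(- 1 )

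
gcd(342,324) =18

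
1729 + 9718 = 11447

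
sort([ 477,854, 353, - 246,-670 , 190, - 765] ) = [-765, - 670 , - 246,190,353,477, 854]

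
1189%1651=1189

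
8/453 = 8/453 = 0.02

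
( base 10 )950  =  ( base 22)1l4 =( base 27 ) 185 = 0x3B6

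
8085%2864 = 2357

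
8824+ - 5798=3026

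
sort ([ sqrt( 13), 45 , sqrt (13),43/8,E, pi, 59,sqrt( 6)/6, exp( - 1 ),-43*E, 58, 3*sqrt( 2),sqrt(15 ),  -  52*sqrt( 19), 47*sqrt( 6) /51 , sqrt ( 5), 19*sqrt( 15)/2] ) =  [ - 52*sqrt( 19), - 43*E, exp(- 1),sqrt ( 6)/6 , sqrt( 5), 47*sqrt( 6)/51,E, pi, sqrt(13), sqrt( 13),sqrt( 15) , 3*sqrt( 2 ), 43/8, 19*sqrt( 15)/2, 45,58, 59]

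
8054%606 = 176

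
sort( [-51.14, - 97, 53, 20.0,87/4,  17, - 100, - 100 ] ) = [- 100,-100, - 97,  -  51.14,17,20.0,  87/4 , 53]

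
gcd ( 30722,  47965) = 1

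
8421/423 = 19 + 128/141 = 19.91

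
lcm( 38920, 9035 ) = 505960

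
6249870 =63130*99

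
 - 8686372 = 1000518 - 9686890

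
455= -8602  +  9057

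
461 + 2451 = 2912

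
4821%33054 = 4821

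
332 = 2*166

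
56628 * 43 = 2435004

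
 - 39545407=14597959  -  54143366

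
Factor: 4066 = 2^1*19^1*107^1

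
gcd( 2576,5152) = 2576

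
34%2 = 0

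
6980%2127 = 599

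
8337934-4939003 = 3398931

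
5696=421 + 5275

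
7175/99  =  7175/99 = 72.47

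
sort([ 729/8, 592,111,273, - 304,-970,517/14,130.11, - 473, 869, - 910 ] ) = [ - 970, - 910, - 473,  -  304,517/14,729/8,111,  130.11, 273,592, 869 ]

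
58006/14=4143 + 2/7 = 4143.29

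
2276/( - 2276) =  - 1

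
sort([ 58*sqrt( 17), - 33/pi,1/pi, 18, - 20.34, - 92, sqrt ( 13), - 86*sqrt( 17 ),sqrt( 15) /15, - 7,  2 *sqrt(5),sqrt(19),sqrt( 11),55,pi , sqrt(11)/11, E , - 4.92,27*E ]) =[ - 86*sqrt( 17 ) ,- 92,  -  20.34, - 33/pi, - 7,  -  4.92, sqrt( 15 )/15,sqrt( 11) /11, 1/pi, E,pi,sqrt( 11 ),sqrt( 13 ),  sqrt ( 19),2*sqrt(5),  18,55,27*E,58*sqrt(17)] 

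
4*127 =508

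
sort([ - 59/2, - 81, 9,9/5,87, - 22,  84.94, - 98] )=[ - 98,-81,-59/2, - 22, 9/5,9,84.94, 87]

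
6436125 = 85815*75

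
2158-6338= - 4180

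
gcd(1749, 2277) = 33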